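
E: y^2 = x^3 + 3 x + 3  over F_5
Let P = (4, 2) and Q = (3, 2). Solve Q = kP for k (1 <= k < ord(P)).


Enumerate multiples of P until we hit Q = (3, 2):
  1P = (4, 2)
  2P = (3, 2)
Match found at i = 2.

k = 2


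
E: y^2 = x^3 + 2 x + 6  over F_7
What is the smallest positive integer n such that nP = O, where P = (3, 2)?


Compute successive multiples of P until we hit O:
  1P = (3, 2)
  2P = (5, 1)
  3P = (1, 4)
  4P = (4, 6)
  5P = (2, 2)
  6P = (2, 5)
  7P = (4, 1)
  8P = (1, 3)
  ... (continuing to 11P)
  11P = O

ord(P) = 11


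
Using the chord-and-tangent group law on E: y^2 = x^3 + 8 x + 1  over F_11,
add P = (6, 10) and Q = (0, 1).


P != Q, so use the chord formula.
s = (y2 - y1) / (x2 - x1) = (2) / (5) mod 11 = 7
x3 = s^2 - x1 - x2 mod 11 = 7^2 - 6 - 0 = 10
y3 = s (x1 - x3) - y1 mod 11 = 7 * (6 - 10) - 10 = 6

P + Q = (10, 6)


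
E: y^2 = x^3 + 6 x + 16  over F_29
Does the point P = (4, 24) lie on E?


Check whether y^2 = x^3 + 6 x + 16 (mod 29) for (x, y) = (4, 24).
LHS: y^2 = 24^2 mod 29 = 25
RHS: x^3 + 6 x + 16 = 4^3 + 6*4 + 16 mod 29 = 17
LHS != RHS

No, not on the curve


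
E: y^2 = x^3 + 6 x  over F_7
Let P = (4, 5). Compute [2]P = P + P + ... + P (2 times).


k = 2 = 10_2 (binary, LSB first: 01)
Double-and-add from P = (4, 5):
  bit 0 = 0: acc unchanged = O
  bit 1 = 1: acc = O + (1, 0) = (1, 0)

2P = (1, 0)


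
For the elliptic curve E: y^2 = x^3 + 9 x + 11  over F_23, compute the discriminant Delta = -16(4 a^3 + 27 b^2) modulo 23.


4 a^3 + 27 b^2 = 4*9^3 + 27*11^2 = 2916 + 3267 = 6183
Delta = -16 * (6183) = -98928
Delta mod 23 = 18

Delta = 18 (mod 23)


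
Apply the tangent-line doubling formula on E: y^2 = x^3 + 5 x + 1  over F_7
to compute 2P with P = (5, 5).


Doubling: s = (3 x1^2 + a) / (2 y1)
s = (3*5^2 + 5) / (2*5) mod 7 = 1
x3 = s^2 - 2 x1 mod 7 = 1^2 - 2*5 = 5
y3 = s (x1 - x3) - y1 mod 7 = 1 * (5 - 5) - 5 = 2

2P = (5, 2)


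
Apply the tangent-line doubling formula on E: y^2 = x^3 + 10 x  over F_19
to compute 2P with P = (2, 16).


Doubling: s = (3 x1^2 + a) / (2 y1)
s = (3*2^2 + 10) / (2*16) mod 19 = 9
x3 = s^2 - 2 x1 mod 19 = 9^2 - 2*2 = 1
y3 = s (x1 - x3) - y1 mod 19 = 9 * (2 - 1) - 16 = 12

2P = (1, 12)


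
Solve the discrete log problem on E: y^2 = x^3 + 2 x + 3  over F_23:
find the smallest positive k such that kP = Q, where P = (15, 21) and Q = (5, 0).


Enumerate multiples of P until we hit Q = (5, 0):
  1P = (15, 21)
  2P = (5, 0)
Match found at i = 2.

k = 2


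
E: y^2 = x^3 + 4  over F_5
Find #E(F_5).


For each x in F_5, count y with y^2 = x^3 + 0 x + 4 mod 5:
  x = 0: RHS = 4, y in [2, 3]  -> 2 point(s)
  x = 1: RHS = 0, y in [0]  -> 1 point(s)
  x = 3: RHS = 1, y in [1, 4]  -> 2 point(s)
Affine points: 5. Add the point at infinity: total = 6.

#E(F_5) = 6


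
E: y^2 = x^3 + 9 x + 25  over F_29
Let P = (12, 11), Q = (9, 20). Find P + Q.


P != Q, so use the chord formula.
s = (y2 - y1) / (x2 - x1) = (9) / (26) mod 29 = 26
x3 = s^2 - x1 - x2 mod 29 = 26^2 - 12 - 9 = 17
y3 = s (x1 - x3) - y1 mod 29 = 26 * (12 - 17) - 11 = 4

P + Q = (17, 4)


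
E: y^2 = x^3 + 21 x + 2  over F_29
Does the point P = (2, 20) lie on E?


Check whether y^2 = x^3 + 21 x + 2 (mod 29) for (x, y) = (2, 20).
LHS: y^2 = 20^2 mod 29 = 23
RHS: x^3 + 21 x + 2 = 2^3 + 21*2 + 2 mod 29 = 23
LHS = RHS

Yes, on the curve


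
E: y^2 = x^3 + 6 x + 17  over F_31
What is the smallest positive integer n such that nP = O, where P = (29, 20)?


Compute successive multiples of P until we hit O:
  1P = (29, 20)
  2P = (8, 22)
  3P = (30, 17)
  4P = (12, 22)
  5P = (9, 5)
  6P = (11, 9)
  7P = (24, 2)
  8P = (17, 17)
  ... (continuing to 24P)
  24P = O

ord(P) = 24


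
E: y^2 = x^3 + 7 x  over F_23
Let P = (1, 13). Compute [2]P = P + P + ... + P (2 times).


k = 2 = 10_2 (binary, LSB first: 01)
Double-and-add from P = (1, 13):
  bit 0 = 0: acc unchanged = O
  bit 1 = 1: acc = O + (4, 0) = (4, 0)

2P = (4, 0)


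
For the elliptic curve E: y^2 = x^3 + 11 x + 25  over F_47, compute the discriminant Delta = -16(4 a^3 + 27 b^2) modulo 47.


4 a^3 + 27 b^2 = 4*11^3 + 27*25^2 = 5324 + 16875 = 22199
Delta = -16 * (22199) = -355184
Delta mod 47 = 42

Delta = 42 (mod 47)


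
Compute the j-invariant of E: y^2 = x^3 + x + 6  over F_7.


Delta = -16(4 a^3 + 27 b^2) mod 7 = 1
-1728 * (4 a)^3 = -1728 * (4*1)^3 mod 7 = 1
j = 1 * 1^(-1) mod 7 = 1

j = 1 (mod 7)


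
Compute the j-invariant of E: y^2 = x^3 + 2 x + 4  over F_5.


Delta = -16(4 a^3 + 27 b^2) mod 5 = 1
-1728 * (4 a)^3 = -1728 * (4*2)^3 mod 5 = 4
j = 4 * 1^(-1) mod 5 = 4

j = 4 (mod 5)


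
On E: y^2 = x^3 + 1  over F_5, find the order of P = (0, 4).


Compute successive multiples of P until we hit O:
  1P = (0, 4)
  2P = (0, 1)
  3P = O

ord(P) = 3


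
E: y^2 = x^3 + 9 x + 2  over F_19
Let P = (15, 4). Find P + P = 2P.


Doubling: s = (3 x1^2 + a) / (2 y1)
s = (3*15^2 + 9) / (2*4) mod 19 = 0
x3 = s^2 - 2 x1 mod 19 = 0^2 - 2*15 = 8
y3 = s (x1 - x3) - y1 mod 19 = 0 * (15 - 8) - 4 = 15

2P = (8, 15)


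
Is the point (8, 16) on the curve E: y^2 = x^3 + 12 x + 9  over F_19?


Check whether y^2 = x^3 + 12 x + 9 (mod 19) for (x, y) = (8, 16).
LHS: y^2 = 16^2 mod 19 = 9
RHS: x^3 + 12 x + 9 = 8^3 + 12*8 + 9 mod 19 = 9
LHS = RHS

Yes, on the curve


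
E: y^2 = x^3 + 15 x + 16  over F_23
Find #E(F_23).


For each x in F_23, count y with y^2 = x^3 + 15 x + 16 mod 23:
  x = 0: RHS = 16, y in [4, 19]  -> 2 point(s)
  x = 1: RHS = 9, y in [3, 20]  -> 2 point(s)
  x = 2: RHS = 8, y in [10, 13]  -> 2 point(s)
  x = 4: RHS = 2, y in [5, 18]  -> 2 point(s)
  x = 5: RHS = 9, y in [3, 20]  -> 2 point(s)
  x = 6: RHS = 0, y in [0]  -> 1 point(s)
  x = 7: RHS = 4, y in [2, 21]  -> 2 point(s)
  x = 8: RHS = 4, y in [2, 21]  -> 2 point(s)
  x = 9: RHS = 6, y in [11, 12]  -> 2 point(s)
  x = 10: RHS = 16, y in [4, 19]  -> 2 point(s)
  x = 13: RHS = 16, y in [4, 19]  -> 2 point(s)
  x = 14: RHS = 3, y in [7, 16]  -> 2 point(s)
  x = 17: RHS = 9, y in [3, 20]  -> 2 point(s)
  x = 18: RHS = 0, y in [0]  -> 1 point(s)
  x = 20: RHS = 13, y in [6, 17]  -> 2 point(s)
  x = 21: RHS = 1, y in [1, 22]  -> 2 point(s)
  x = 22: RHS = 0, y in [0]  -> 1 point(s)
Affine points: 31. Add the point at infinity: total = 32.

#E(F_23) = 32


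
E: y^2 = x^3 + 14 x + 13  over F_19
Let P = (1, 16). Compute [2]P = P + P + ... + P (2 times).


k = 2 = 10_2 (binary, LSB first: 01)
Double-and-add from P = (1, 16):
  bit 0 = 0: acc unchanged = O
  bit 1 = 1: acc = O + (15, 11) = (15, 11)

2P = (15, 11)


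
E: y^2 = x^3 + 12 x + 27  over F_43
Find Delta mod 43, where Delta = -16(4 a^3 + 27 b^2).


4 a^3 + 27 b^2 = 4*12^3 + 27*27^2 = 6912 + 19683 = 26595
Delta = -16 * (26595) = -425520
Delta mod 43 = 8

Delta = 8 (mod 43)


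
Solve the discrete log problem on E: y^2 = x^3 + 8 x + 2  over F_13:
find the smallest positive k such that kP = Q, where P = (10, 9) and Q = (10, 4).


Enumerate multiples of P until we hit Q = (10, 4):
  1P = (10, 9)
  2P = (3, 1)
  3P = (9, 7)
  4P = (11, 2)
  5P = (2, 0)
  6P = (11, 11)
  7P = (9, 6)
  8P = (3, 12)
  9P = (10, 4)
Match found at i = 9.

k = 9


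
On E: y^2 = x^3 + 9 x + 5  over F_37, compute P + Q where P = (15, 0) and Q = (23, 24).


P != Q, so use the chord formula.
s = (y2 - y1) / (x2 - x1) = (24) / (8) mod 37 = 3
x3 = s^2 - x1 - x2 mod 37 = 3^2 - 15 - 23 = 8
y3 = s (x1 - x3) - y1 mod 37 = 3 * (15 - 8) - 0 = 21

P + Q = (8, 21)


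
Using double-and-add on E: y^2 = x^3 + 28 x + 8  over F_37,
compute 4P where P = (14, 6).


k = 4 = 100_2 (binary, LSB first: 001)
Double-and-add from P = (14, 6):
  bit 0 = 0: acc unchanged = O
  bit 1 = 0: acc unchanged = O
  bit 2 = 1: acc = O + (8, 35) = (8, 35)

4P = (8, 35)


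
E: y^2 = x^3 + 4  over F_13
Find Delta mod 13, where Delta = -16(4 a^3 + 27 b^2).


4 a^3 + 27 b^2 = 4*0^3 + 27*4^2 = 0 + 432 = 432
Delta = -16 * (432) = -6912
Delta mod 13 = 4

Delta = 4 (mod 13)


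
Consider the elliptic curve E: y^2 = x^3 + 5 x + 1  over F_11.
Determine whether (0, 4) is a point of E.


Check whether y^2 = x^3 + 5 x + 1 (mod 11) for (x, y) = (0, 4).
LHS: y^2 = 4^2 mod 11 = 5
RHS: x^3 + 5 x + 1 = 0^3 + 5*0 + 1 mod 11 = 1
LHS != RHS

No, not on the curve


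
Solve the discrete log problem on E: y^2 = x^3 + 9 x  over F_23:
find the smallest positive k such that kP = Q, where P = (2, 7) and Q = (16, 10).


Enumerate multiples of P until we hit Q = (16, 10):
  1P = (2, 7)
  2P = (4, 13)
  3P = (3, 13)
  4P = (8, 3)
  5P = (16, 10)
Match found at i = 5.

k = 5


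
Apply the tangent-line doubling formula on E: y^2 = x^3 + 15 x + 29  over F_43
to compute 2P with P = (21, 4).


Doubling: s = (3 x1^2 + a) / (2 y1)
s = (3*21^2 + 15) / (2*4) mod 43 = 6
x3 = s^2 - 2 x1 mod 43 = 6^2 - 2*21 = 37
y3 = s (x1 - x3) - y1 mod 43 = 6 * (21 - 37) - 4 = 29

2P = (37, 29)


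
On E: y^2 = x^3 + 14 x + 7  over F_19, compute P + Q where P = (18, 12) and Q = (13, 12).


P != Q, so use the chord formula.
s = (y2 - y1) / (x2 - x1) = (0) / (14) mod 19 = 0
x3 = s^2 - x1 - x2 mod 19 = 0^2 - 18 - 13 = 7
y3 = s (x1 - x3) - y1 mod 19 = 0 * (18 - 7) - 12 = 7

P + Q = (7, 7)


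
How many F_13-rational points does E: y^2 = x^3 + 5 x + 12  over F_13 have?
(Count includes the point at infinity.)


For each x in F_13, count y with y^2 = x^3 + 5 x + 12 mod 13:
  x = 0: RHS = 12, y in [5, 8]  -> 2 point(s)
  x = 2: RHS = 4, y in [2, 11]  -> 2 point(s)
  x = 7: RHS = 0, y in [0]  -> 1 point(s)
  x = 10: RHS = 9, y in [3, 10]  -> 2 point(s)
Affine points: 7. Add the point at infinity: total = 8.

#E(F_13) = 8


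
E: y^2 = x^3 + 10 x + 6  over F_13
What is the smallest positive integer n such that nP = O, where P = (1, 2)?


Compute successive multiples of P until we hit O:
  1P = (1, 2)
  2P = (11, 11)
  3P = (10, 12)
  4P = (5, 8)
  5P = (6, 10)
  6P = (7, 4)
  7P = (8, 0)
  8P = (7, 9)
  ... (continuing to 14P)
  14P = O

ord(P) = 14


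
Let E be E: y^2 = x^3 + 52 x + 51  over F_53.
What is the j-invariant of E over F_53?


Delta = -16(4 a^3 + 27 b^2) mod 53 = 32
-1728 * (4 a)^3 = -1728 * (4*52)^3 mod 53 = 34
j = 34 * 32^(-1) mod 53 = 11

j = 11 (mod 53)


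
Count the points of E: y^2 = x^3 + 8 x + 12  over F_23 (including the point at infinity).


For each x in F_23, count y with y^2 = x^3 + 8 x + 12 mod 23:
  x = 0: RHS = 12, y in [9, 14]  -> 2 point(s)
  x = 2: RHS = 13, y in [6, 17]  -> 2 point(s)
  x = 4: RHS = 16, y in [4, 19]  -> 2 point(s)
  x = 5: RHS = 16, y in [4, 19]  -> 2 point(s)
  x = 6: RHS = 0, y in [0]  -> 1 point(s)
  x = 8: RHS = 13, y in [6, 17]  -> 2 point(s)
  x = 9: RHS = 8, y in [10, 13]  -> 2 point(s)
  x = 13: RHS = 13, y in [6, 17]  -> 2 point(s)
  x = 14: RHS = 16, y in [4, 19]  -> 2 point(s)
  x = 16: RHS = 4, y in [2, 21]  -> 2 point(s)
  x = 17: RHS = 1, y in [1, 22]  -> 2 point(s)
  x = 18: RHS = 8, y in [10, 13]  -> 2 point(s)
  x = 19: RHS = 8, y in [10, 13]  -> 2 point(s)
  x = 22: RHS = 3, y in [7, 16]  -> 2 point(s)
Affine points: 27. Add the point at infinity: total = 28.

#E(F_23) = 28


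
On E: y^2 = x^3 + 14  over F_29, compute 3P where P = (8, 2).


k = 3 = 11_2 (binary, LSB first: 11)
Double-and-add from P = (8, 2):
  bit 0 = 1: acc = O + (8, 2) = (8, 2)
  bit 1 = 1: acc = (8, 2) + (26, 4) = (19, 0)

3P = (19, 0)


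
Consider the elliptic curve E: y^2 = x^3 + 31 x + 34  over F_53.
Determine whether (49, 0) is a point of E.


Check whether y^2 = x^3 + 31 x + 34 (mod 53) for (x, y) = (49, 0).
LHS: y^2 = 0^2 mod 53 = 0
RHS: x^3 + 31 x + 34 = 49^3 + 31*49 + 34 mod 53 = 5
LHS != RHS

No, not on the curve


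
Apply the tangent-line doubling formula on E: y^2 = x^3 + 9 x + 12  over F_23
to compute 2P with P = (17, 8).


Doubling: s = (3 x1^2 + a) / (2 y1)
s = (3*17^2 + 9) / (2*8) mod 23 = 3
x3 = s^2 - 2 x1 mod 23 = 3^2 - 2*17 = 21
y3 = s (x1 - x3) - y1 mod 23 = 3 * (17 - 21) - 8 = 3

2P = (21, 3)


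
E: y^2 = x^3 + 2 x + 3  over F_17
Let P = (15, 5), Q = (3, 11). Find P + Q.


P != Q, so use the chord formula.
s = (y2 - y1) / (x2 - x1) = (6) / (5) mod 17 = 8
x3 = s^2 - x1 - x2 mod 17 = 8^2 - 15 - 3 = 12
y3 = s (x1 - x3) - y1 mod 17 = 8 * (15 - 12) - 5 = 2

P + Q = (12, 2)


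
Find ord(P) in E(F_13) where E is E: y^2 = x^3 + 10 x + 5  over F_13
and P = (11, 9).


Compute successive multiples of P until we hit O:
  1P = (11, 9)
  2P = (1, 9)
  3P = (1, 4)
  4P = (11, 4)
  5P = O

ord(P) = 5


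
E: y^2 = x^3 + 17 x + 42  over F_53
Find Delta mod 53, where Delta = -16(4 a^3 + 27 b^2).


4 a^3 + 27 b^2 = 4*17^3 + 27*42^2 = 19652 + 47628 = 67280
Delta = -16 * (67280) = -1076480
Delta mod 53 = 3

Delta = 3 (mod 53)


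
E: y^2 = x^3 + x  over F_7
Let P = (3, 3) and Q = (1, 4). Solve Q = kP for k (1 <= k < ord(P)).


Enumerate multiples of P until we hit Q = (1, 4):
  1P = (3, 3)
  2P = (1, 4)
Match found at i = 2.

k = 2


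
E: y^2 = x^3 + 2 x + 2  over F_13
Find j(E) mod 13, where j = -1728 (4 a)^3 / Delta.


Delta = -16(4 a^3 + 27 b^2) mod 13 = 9
-1728 * (4 a)^3 = -1728 * (4*2)^3 mod 13 = 5
j = 5 * 9^(-1) mod 13 = 2

j = 2 (mod 13)


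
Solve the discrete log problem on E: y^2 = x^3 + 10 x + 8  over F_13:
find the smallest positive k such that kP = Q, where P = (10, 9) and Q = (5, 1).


Enumerate multiples of P until we hit Q = (5, 1):
  1P = (10, 9)
  2P = (2, 6)
  3P = (5, 1)
Match found at i = 3.

k = 3


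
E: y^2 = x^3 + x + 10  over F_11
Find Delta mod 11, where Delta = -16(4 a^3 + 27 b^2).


4 a^3 + 27 b^2 = 4*1^3 + 27*10^2 = 4 + 2700 = 2704
Delta = -16 * (2704) = -43264
Delta mod 11 = 10

Delta = 10 (mod 11)


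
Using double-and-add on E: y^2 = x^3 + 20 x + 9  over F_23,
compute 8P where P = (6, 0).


k = 8 = 1000_2 (binary, LSB first: 0001)
Double-and-add from P = (6, 0):
  bit 0 = 0: acc unchanged = O
  bit 1 = 0: acc unchanged = O
  bit 2 = 0: acc unchanged = O
  bit 3 = 1: acc = O + O = O

8P = O


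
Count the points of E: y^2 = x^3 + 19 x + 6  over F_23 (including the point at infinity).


For each x in F_23, count y with y^2 = x^3 + 19 x + 6 mod 23:
  x = 0: RHS = 6, y in [11, 12]  -> 2 point(s)
  x = 1: RHS = 3, y in [7, 16]  -> 2 point(s)
  x = 2: RHS = 6, y in [11, 12]  -> 2 point(s)
  x = 4: RHS = 8, y in [10, 13]  -> 2 point(s)
  x = 8: RHS = 3, y in [7, 16]  -> 2 point(s)
  x = 9: RHS = 9, y in [3, 20]  -> 2 point(s)
  x = 10: RHS = 0, y in [0]  -> 1 point(s)
  x = 13: RHS = 12, y in [9, 14]  -> 2 point(s)
  x = 14: RHS = 3, y in [7, 16]  -> 2 point(s)
  x = 15: RHS = 9, y in [3, 20]  -> 2 point(s)
  x = 16: RHS = 13, y in [6, 17]  -> 2 point(s)
  x = 18: RHS = 16, y in [4, 19]  -> 2 point(s)
  x = 19: RHS = 4, y in [2, 21]  -> 2 point(s)
  x = 21: RHS = 6, y in [11, 12]  -> 2 point(s)
  x = 22: RHS = 9, y in [3, 20]  -> 2 point(s)
Affine points: 29. Add the point at infinity: total = 30.

#E(F_23) = 30


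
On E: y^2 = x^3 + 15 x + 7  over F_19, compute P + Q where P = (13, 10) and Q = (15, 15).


P != Q, so use the chord formula.
s = (y2 - y1) / (x2 - x1) = (5) / (2) mod 19 = 12
x3 = s^2 - x1 - x2 mod 19 = 12^2 - 13 - 15 = 2
y3 = s (x1 - x3) - y1 mod 19 = 12 * (13 - 2) - 10 = 8

P + Q = (2, 8)


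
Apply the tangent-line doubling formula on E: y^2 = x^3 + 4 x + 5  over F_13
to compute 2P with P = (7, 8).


Doubling: s = (3 x1^2 + a) / (2 y1)
s = (3*7^2 + 4) / (2*8) mod 13 = 7
x3 = s^2 - 2 x1 mod 13 = 7^2 - 2*7 = 9
y3 = s (x1 - x3) - y1 mod 13 = 7 * (7 - 9) - 8 = 4

2P = (9, 4)


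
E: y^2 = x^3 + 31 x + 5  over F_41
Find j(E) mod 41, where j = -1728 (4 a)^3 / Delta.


Delta = -16(4 a^3 + 27 b^2) mod 41 = 23
-1728 * (4 a)^3 = -1728 * (4*31)^3 mod 41 = 35
j = 35 * 23^(-1) mod 41 = 14

j = 14 (mod 41)


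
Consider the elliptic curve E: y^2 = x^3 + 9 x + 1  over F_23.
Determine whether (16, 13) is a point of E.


Check whether y^2 = x^3 + 9 x + 1 (mod 23) for (x, y) = (16, 13).
LHS: y^2 = 13^2 mod 23 = 8
RHS: x^3 + 9 x + 1 = 16^3 + 9*16 + 1 mod 23 = 9
LHS != RHS

No, not on the curve


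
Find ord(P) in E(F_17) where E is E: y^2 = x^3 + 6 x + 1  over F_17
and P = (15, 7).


Compute successive multiples of P until we hit O:
  1P = (15, 7)
  2P = (6, 7)
  3P = (13, 10)
  4P = (4, 2)
  5P = (2, 2)
  6P = (9, 11)
  7P = (1, 12)
  8P = (0, 1)
  ... (continuing to 22P)
  22P = O

ord(P) = 22


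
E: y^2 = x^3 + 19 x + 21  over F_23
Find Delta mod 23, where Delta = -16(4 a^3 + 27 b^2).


4 a^3 + 27 b^2 = 4*19^3 + 27*21^2 = 27436 + 11907 = 39343
Delta = -16 * (39343) = -629488
Delta mod 23 = 22

Delta = 22 (mod 23)


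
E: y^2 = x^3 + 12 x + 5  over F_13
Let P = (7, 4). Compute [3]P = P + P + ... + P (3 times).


k = 3 = 11_2 (binary, LSB first: 11)
Double-and-add from P = (7, 4):
  bit 0 = 1: acc = O + (7, 4) = (7, 4)
  bit 1 = 1: acc = (7, 4) + (3, 4) = (3, 9)

3P = (3, 9)


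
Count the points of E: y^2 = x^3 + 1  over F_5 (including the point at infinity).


For each x in F_5, count y with y^2 = x^3 + 0 x + 1 mod 5:
  x = 0: RHS = 1, y in [1, 4]  -> 2 point(s)
  x = 2: RHS = 4, y in [2, 3]  -> 2 point(s)
  x = 4: RHS = 0, y in [0]  -> 1 point(s)
Affine points: 5. Add the point at infinity: total = 6.

#E(F_5) = 6


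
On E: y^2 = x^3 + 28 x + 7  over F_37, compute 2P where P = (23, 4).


Doubling: s = (3 x1^2 + a) / (2 y1)
s = (3*23^2 + 28) / (2*4) mod 37 = 3
x3 = s^2 - 2 x1 mod 37 = 3^2 - 2*23 = 0
y3 = s (x1 - x3) - y1 mod 37 = 3 * (23 - 0) - 4 = 28

2P = (0, 28)


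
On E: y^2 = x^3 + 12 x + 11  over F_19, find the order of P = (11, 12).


Compute successive multiples of P until we hit O:
  1P = (11, 12)
  2P = (17, 13)
  3P = (0, 12)
  4P = (8, 7)
  5P = (7, 1)
  6P = (5, 14)
  7P = (1, 10)
  8P = (4, 16)
  ... (continuing to 27P)
  27P = O

ord(P) = 27


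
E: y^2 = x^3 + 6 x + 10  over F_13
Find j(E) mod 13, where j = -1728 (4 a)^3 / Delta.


Delta = -16(4 a^3 + 27 b^2) mod 13 = 7
-1728 * (4 a)^3 = -1728 * (4*6)^3 mod 13 = 5
j = 5 * 7^(-1) mod 13 = 10

j = 10 (mod 13)


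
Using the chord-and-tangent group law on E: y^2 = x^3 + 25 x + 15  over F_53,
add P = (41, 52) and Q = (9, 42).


P != Q, so use the chord formula.
s = (y2 - y1) / (x2 - x1) = (43) / (21) mod 53 = 50
x3 = s^2 - x1 - x2 mod 53 = 50^2 - 41 - 9 = 12
y3 = s (x1 - x3) - y1 mod 53 = 50 * (41 - 12) - 52 = 20

P + Q = (12, 20)


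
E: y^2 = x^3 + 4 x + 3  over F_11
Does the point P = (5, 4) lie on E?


Check whether y^2 = x^3 + 4 x + 3 (mod 11) for (x, y) = (5, 4).
LHS: y^2 = 4^2 mod 11 = 5
RHS: x^3 + 4 x + 3 = 5^3 + 4*5 + 3 mod 11 = 5
LHS = RHS

Yes, on the curve


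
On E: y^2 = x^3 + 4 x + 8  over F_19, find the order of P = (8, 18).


Compute successive multiples of P until we hit O:
  1P = (8, 18)
  2P = (12, 13)
  3P = (16, 11)
  4P = (2, 10)
  5P = (15, 17)
  6P = (3, 3)
  7P = (17, 12)
  8P = (5, 18)
  ... (continuing to 19P)
  19P = O

ord(P) = 19


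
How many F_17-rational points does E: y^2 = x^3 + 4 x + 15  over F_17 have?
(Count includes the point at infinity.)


For each x in F_17, count y with y^2 = x^3 + 4 x + 15 mod 17:
  x = 0: RHS = 15, y in [7, 10]  -> 2 point(s)
  x = 6: RHS = 0, y in [0]  -> 1 point(s)
  x = 8: RHS = 15, y in [7, 10]  -> 2 point(s)
  x = 9: RHS = 15, y in [7, 10]  -> 2 point(s)
  x = 10: RHS = 1, y in [1, 16]  -> 2 point(s)
  x = 11: RHS = 13, y in [8, 9]  -> 2 point(s)
  x = 15: RHS = 16, y in [4, 13]  -> 2 point(s)
Affine points: 13. Add the point at infinity: total = 14.

#E(F_17) = 14


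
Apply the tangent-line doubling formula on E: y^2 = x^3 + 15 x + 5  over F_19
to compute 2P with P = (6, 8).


Doubling: s = (3 x1^2 + a) / (2 y1)
s = (3*6^2 + 15) / (2*8) mod 19 = 16
x3 = s^2 - 2 x1 mod 19 = 16^2 - 2*6 = 16
y3 = s (x1 - x3) - y1 mod 19 = 16 * (6 - 16) - 8 = 3

2P = (16, 3)


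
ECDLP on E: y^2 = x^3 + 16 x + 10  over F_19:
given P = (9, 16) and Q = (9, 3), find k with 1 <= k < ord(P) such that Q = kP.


Enumerate multiples of P until we hit Q = (9, 3):
  1P = (9, 16)
  2P = (5, 14)
  3P = (10, 12)
  4P = (16, 12)
  5P = (11, 15)
  6P = (4, 10)
  7P = (12, 7)
  8P = (7, 16)
  9P = (3, 3)
  10P = (8, 2)
  11P = (8, 17)
  12P = (3, 16)
  13P = (7, 3)
  14P = (12, 12)
  15P = (4, 9)
  16P = (11, 4)
  17P = (16, 7)
  18P = (10, 7)
  19P = (5, 5)
  20P = (9, 3)
Match found at i = 20.

k = 20


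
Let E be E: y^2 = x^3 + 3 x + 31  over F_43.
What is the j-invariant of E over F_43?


Delta = -16(4 a^3 + 27 b^2) mod 43 = 5
-1728 * (4 a)^3 = -1728 * (4*3)^3 mod 43 = 22
j = 22 * 5^(-1) mod 43 = 13

j = 13 (mod 43)


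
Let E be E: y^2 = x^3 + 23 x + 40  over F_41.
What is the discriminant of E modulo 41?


4 a^3 + 27 b^2 = 4*23^3 + 27*40^2 = 48668 + 43200 = 91868
Delta = -16 * (91868) = -1469888
Delta mod 41 = 3

Delta = 3 (mod 41)


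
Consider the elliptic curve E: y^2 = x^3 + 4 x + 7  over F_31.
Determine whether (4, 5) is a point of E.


Check whether y^2 = x^3 + 4 x + 7 (mod 31) for (x, y) = (4, 5).
LHS: y^2 = 5^2 mod 31 = 25
RHS: x^3 + 4 x + 7 = 4^3 + 4*4 + 7 mod 31 = 25
LHS = RHS

Yes, on the curve


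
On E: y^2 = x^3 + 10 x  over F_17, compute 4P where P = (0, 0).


k = 4 = 100_2 (binary, LSB first: 001)
Double-and-add from P = (0, 0):
  bit 0 = 0: acc unchanged = O
  bit 1 = 0: acc unchanged = O
  bit 2 = 1: acc = O + O = O

4P = O


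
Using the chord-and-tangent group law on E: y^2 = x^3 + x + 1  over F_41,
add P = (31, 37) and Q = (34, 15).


P != Q, so use the chord formula.
s = (y2 - y1) / (x2 - x1) = (19) / (3) mod 41 = 20
x3 = s^2 - x1 - x2 mod 41 = 20^2 - 31 - 34 = 7
y3 = s (x1 - x3) - y1 mod 41 = 20 * (31 - 7) - 37 = 33

P + Q = (7, 33)


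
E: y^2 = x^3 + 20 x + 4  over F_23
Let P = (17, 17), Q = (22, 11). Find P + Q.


P != Q, so use the chord formula.
s = (y2 - y1) / (x2 - x1) = (17) / (5) mod 23 = 8
x3 = s^2 - x1 - x2 mod 23 = 8^2 - 17 - 22 = 2
y3 = s (x1 - x3) - y1 mod 23 = 8 * (17 - 2) - 17 = 11

P + Q = (2, 11)


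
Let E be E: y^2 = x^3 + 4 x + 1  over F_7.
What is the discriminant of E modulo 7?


4 a^3 + 27 b^2 = 4*4^3 + 27*1^2 = 256 + 27 = 283
Delta = -16 * (283) = -4528
Delta mod 7 = 1

Delta = 1 (mod 7)


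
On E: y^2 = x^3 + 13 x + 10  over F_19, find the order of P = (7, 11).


Compute successive multiples of P until we hit O:
  1P = (7, 11)
  2P = (10, 0)
  3P = (7, 8)
  4P = O

ord(P) = 4


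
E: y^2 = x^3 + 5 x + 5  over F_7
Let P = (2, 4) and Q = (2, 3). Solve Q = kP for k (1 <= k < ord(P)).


Enumerate multiples of P until we hit Q = (2, 3):
  1P = (2, 4)
  2P = (5, 1)
  3P = (1, 2)
  4P = (1, 5)
  5P = (5, 6)
  6P = (2, 3)
Match found at i = 6.

k = 6


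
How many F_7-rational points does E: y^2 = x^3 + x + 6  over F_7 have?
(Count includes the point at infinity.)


For each x in F_7, count y with y^2 = x^3 + 1 x + 6 mod 7:
  x = 1: RHS = 1, y in [1, 6]  -> 2 point(s)
  x = 2: RHS = 2, y in [3, 4]  -> 2 point(s)
  x = 3: RHS = 1, y in [1, 6]  -> 2 point(s)
  x = 4: RHS = 4, y in [2, 5]  -> 2 point(s)
  x = 6: RHS = 4, y in [2, 5]  -> 2 point(s)
Affine points: 10. Add the point at infinity: total = 11.

#E(F_7) = 11


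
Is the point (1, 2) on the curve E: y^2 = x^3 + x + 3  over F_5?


Check whether y^2 = x^3 + 1 x + 3 (mod 5) for (x, y) = (1, 2).
LHS: y^2 = 2^2 mod 5 = 4
RHS: x^3 + 1 x + 3 = 1^3 + 1*1 + 3 mod 5 = 0
LHS != RHS

No, not on the curve


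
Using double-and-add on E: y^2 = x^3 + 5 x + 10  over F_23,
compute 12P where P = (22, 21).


k = 12 = 1100_2 (binary, LSB first: 0011)
Double-and-add from P = (22, 21):
  bit 0 = 0: acc unchanged = O
  bit 1 = 0: acc unchanged = O
  bit 2 = 1: acc = O + (19, 15) = (19, 15)
  bit 3 = 1: acc = (19, 15) + (9, 18) = (22, 2)

12P = (22, 2)


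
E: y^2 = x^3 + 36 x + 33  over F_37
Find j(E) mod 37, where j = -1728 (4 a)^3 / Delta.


Delta = -16(4 a^3 + 27 b^2) mod 37 = 34
-1728 * (4 a)^3 = -1728 * (4*36)^3 mod 37 = 36
j = 36 * 34^(-1) mod 37 = 25

j = 25 (mod 37)


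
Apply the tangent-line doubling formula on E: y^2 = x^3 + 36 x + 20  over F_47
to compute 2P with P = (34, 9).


Doubling: s = (3 x1^2 + a) / (2 y1)
s = (3*34^2 + 36) / (2*9) mod 47 = 38
x3 = s^2 - 2 x1 mod 47 = 38^2 - 2*34 = 13
y3 = s (x1 - x3) - y1 mod 47 = 38 * (34 - 13) - 9 = 37

2P = (13, 37)


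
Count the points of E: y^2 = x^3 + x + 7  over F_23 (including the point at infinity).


For each x in F_23, count y with y^2 = x^3 + 1 x + 7 mod 23:
  x = 1: RHS = 9, y in [3, 20]  -> 2 point(s)
  x = 4: RHS = 6, y in [11, 12]  -> 2 point(s)
  x = 7: RHS = 12, y in [9, 14]  -> 2 point(s)
  x = 9: RHS = 9, y in [3, 20]  -> 2 point(s)
  x = 13: RHS = 9, y in [3, 20]  -> 2 point(s)
  x = 15: RHS = 16, y in [4, 19]  -> 2 point(s)
  x = 16: RHS = 2, y in [5, 18]  -> 2 point(s)
  x = 19: RHS = 8, y in [10, 13]  -> 2 point(s)
  x = 20: RHS = 0, y in [0]  -> 1 point(s)
Affine points: 17. Add the point at infinity: total = 18.

#E(F_23) = 18


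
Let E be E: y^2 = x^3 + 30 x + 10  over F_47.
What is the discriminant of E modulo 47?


4 a^3 + 27 b^2 = 4*30^3 + 27*10^2 = 108000 + 2700 = 110700
Delta = -16 * (110700) = -1771200
Delta mod 47 = 42

Delta = 42 (mod 47)


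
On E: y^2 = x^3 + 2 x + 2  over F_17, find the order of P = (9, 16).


Compute successive multiples of P until we hit O:
  1P = (9, 16)
  2P = (7, 11)
  3P = (3, 16)
  4P = (5, 1)
  5P = (16, 13)
  6P = (13, 10)
  7P = (10, 11)
  8P = (6, 3)
  ... (continuing to 19P)
  19P = O

ord(P) = 19


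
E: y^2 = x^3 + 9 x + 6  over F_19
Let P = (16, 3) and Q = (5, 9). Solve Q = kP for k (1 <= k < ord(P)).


Enumerate multiples of P until we hit Q = (5, 9):
  1P = (16, 3)
  2P = (4, 12)
  3P = (15, 1)
  4P = (11, 7)
  5P = (1, 4)
  6P = (8, 18)
  7P = (0, 5)
  8P = (14, 11)
  9P = (5, 10)
  10P = (5, 9)
Match found at i = 10.

k = 10


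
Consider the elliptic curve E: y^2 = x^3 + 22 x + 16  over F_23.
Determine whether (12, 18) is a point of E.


Check whether y^2 = x^3 + 22 x + 16 (mod 23) for (x, y) = (12, 18).
LHS: y^2 = 18^2 mod 23 = 2
RHS: x^3 + 22 x + 16 = 12^3 + 22*12 + 16 mod 23 = 7
LHS != RHS

No, not on the curve


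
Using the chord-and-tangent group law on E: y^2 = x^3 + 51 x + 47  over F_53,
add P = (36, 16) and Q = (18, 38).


P != Q, so use the chord formula.
s = (y2 - y1) / (x2 - x1) = (22) / (35) mod 53 = 40
x3 = s^2 - x1 - x2 mod 53 = 40^2 - 36 - 18 = 9
y3 = s (x1 - x3) - y1 mod 53 = 40 * (36 - 9) - 16 = 4

P + Q = (9, 4)


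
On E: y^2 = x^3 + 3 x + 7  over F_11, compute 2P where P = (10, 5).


k = 2 = 10_2 (binary, LSB first: 01)
Double-and-add from P = (10, 5):
  bit 0 = 0: acc unchanged = O
  bit 1 = 1: acc = O + (5, 9) = (5, 9)

2P = (5, 9)


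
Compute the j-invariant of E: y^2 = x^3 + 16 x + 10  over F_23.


Delta = -16(4 a^3 + 27 b^2) mod 23 = 4
-1728 * (4 a)^3 = -1728 * (4*16)^3 mod 23 = 7
j = 7 * 4^(-1) mod 23 = 19

j = 19 (mod 23)


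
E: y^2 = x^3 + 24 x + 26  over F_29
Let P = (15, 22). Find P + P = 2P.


Doubling: s = (3 x1^2 + a) / (2 y1)
s = (3*15^2 + 24) / (2*22) mod 29 = 6
x3 = s^2 - 2 x1 mod 29 = 6^2 - 2*15 = 6
y3 = s (x1 - x3) - y1 mod 29 = 6 * (15 - 6) - 22 = 3

2P = (6, 3)


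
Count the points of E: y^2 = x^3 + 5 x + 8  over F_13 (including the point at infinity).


For each x in F_13, count y with y^2 = x^3 + 5 x + 8 mod 13:
  x = 1: RHS = 1, y in [1, 12]  -> 2 point(s)
  x = 2: RHS = 0, y in [0]  -> 1 point(s)
  x = 4: RHS = 1, y in [1, 12]  -> 2 point(s)
  x = 7: RHS = 9, y in [3, 10]  -> 2 point(s)
  x = 8: RHS = 1, y in [1, 12]  -> 2 point(s)
  x = 11: RHS = 3, y in [4, 9]  -> 2 point(s)
Affine points: 11. Add the point at infinity: total = 12.

#E(F_13) = 12


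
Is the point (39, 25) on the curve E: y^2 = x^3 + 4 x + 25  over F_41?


Check whether y^2 = x^3 + 4 x + 25 (mod 41) for (x, y) = (39, 25).
LHS: y^2 = 25^2 mod 41 = 10
RHS: x^3 + 4 x + 25 = 39^3 + 4*39 + 25 mod 41 = 9
LHS != RHS

No, not on the curve


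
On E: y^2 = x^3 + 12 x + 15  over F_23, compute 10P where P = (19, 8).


k = 10 = 1010_2 (binary, LSB first: 0101)
Double-and-add from P = (19, 8):
  bit 0 = 0: acc unchanged = O
  bit 1 = 1: acc = O + (12, 1) = (12, 1)
  bit 2 = 0: acc unchanged = (12, 1)
  bit 3 = 1: acc = (12, 1) + (16, 5) = (19, 15)

10P = (19, 15)


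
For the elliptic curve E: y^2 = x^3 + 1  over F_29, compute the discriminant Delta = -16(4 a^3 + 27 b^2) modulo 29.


4 a^3 + 27 b^2 = 4*0^3 + 27*1^2 = 0 + 27 = 27
Delta = -16 * (27) = -432
Delta mod 29 = 3

Delta = 3 (mod 29)


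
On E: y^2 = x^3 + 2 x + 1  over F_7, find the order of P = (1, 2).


Compute successive multiples of P until we hit O:
  1P = (1, 2)
  2P = (0, 1)
  3P = (0, 6)
  4P = (1, 5)
  5P = O

ord(P) = 5


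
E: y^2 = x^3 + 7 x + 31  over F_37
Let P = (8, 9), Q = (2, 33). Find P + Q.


P != Q, so use the chord formula.
s = (y2 - y1) / (x2 - x1) = (24) / (31) mod 37 = 33
x3 = s^2 - x1 - x2 mod 37 = 33^2 - 8 - 2 = 6
y3 = s (x1 - x3) - y1 mod 37 = 33 * (8 - 6) - 9 = 20

P + Q = (6, 20)


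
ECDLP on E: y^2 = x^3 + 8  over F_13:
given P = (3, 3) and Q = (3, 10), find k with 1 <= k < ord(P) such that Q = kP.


Enumerate multiples of P until we hit Q = (3, 10):
  1P = (3, 3)
  2P = (11, 0)
  3P = (3, 10)
Match found at i = 3.

k = 3


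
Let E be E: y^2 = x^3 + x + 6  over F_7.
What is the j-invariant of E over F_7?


Delta = -16(4 a^3 + 27 b^2) mod 7 = 1
-1728 * (4 a)^3 = -1728 * (4*1)^3 mod 7 = 1
j = 1 * 1^(-1) mod 7 = 1

j = 1 (mod 7)


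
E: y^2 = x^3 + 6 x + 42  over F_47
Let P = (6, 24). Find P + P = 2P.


Doubling: s = (3 x1^2 + a) / (2 y1)
s = (3*6^2 + 6) / (2*24) mod 47 = 20
x3 = s^2 - 2 x1 mod 47 = 20^2 - 2*6 = 12
y3 = s (x1 - x3) - y1 mod 47 = 20 * (6 - 12) - 24 = 44

2P = (12, 44)


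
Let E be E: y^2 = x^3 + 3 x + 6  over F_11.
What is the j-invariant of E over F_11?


Delta = -16(4 a^3 + 27 b^2) mod 11 = 1
-1728 * (4 a)^3 = -1728 * (4*3)^3 mod 11 = 10
j = 10 * 1^(-1) mod 11 = 10

j = 10 (mod 11)


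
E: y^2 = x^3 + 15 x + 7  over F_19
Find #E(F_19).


For each x in F_19, count y with y^2 = x^3 + 15 x + 7 mod 19:
  x = 0: RHS = 7, y in [8, 11]  -> 2 point(s)
  x = 1: RHS = 4, y in [2, 17]  -> 2 point(s)
  x = 2: RHS = 7, y in [8, 11]  -> 2 point(s)
  x = 4: RHS = 17, y in [6, 13]  -> 2 point(s)
  x = 5: RHS = 17, y in [6, 13]  -> 2 point(s)
  x = 6: RHS = 9, y in [3, 16]  -> 2 point(s)
  x = 9: RHS = 16, y in [4, 15]  -> 2 point(s)
  x = 10: RHS = 17, y in [6, 13]  -> 2 point(s)
  x = 13: RHS = 5, y in [9, 10]  -> 2 point(s)
  x = 14: RHS = 16, y in [4, 15]  -> 2 point(s)
  x = 15: RHS = 16, y in [4, 15]  -> 2 point(s)
  x = 16: RHS = 11, y in [7, 12]  -> 2 point(s)
  x = 17: RHS = 7, y in [8, 11]  -> 2 point(s)
Affine points: 26. Add the point at infinity: total = 27.

#E(F_19) = 27


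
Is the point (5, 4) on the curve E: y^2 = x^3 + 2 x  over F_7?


Check whether y^2 = x^3 + 2 x + 0 (mod 7) for (x, y) = (5, 4).
LHS: y^2 = 4^2 mod 7 = 2
RHS: x^3 + 2 x + 0 = 5^3 + 2*5 + 0 mod 7 = 2
LHS = RHS

Yes, on the curve


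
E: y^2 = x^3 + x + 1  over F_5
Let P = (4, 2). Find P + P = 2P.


Doubling: s = (3 x1^2 + a) / (2 y1)
s = (3*4^2 + 1) / (2*2) mod 5 = 1
x3 = s^2 - 2 x1 mod 5 = 1^2 - 2*4 = 3
y3 = s (x1 - x3) - y1 mod 5 = 1 * (4 - 3) - 2 = 4

2P = (3, 4)


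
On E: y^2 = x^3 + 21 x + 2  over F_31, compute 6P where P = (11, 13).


k = 6 = 110_2 (binary, LSB first: 011)
Double-and-add from P = (11, 13):
  bit 0 = 0: acc unchanged = O
  bit 1 = 1: acc = O + (16, 30) = (16, 30)
  bit 2 = 1: acc = (16, 30) + (17, 8) = (17, 23)

6P = (17, 23)


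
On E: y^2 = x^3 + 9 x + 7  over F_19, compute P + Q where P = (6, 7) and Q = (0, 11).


P != Q, so use the chord formula.
s = (y2 - y1) / (x2 - x1) = (4) / (13) mod 19 = 12
x3 = s^2 - x1 - x2 mod 19 = 12^2 - 6 - 0 = 5
y3 = s (x1 - x3) - y1 mod 19 = 12 * (6 - 5) - 7 = 5

P + Q = (5, 5)


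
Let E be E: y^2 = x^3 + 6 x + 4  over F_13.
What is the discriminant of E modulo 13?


4 a^3 + 27 b^2 = 4*6^3 + 27*4^2 = 864 + 432 = 1296
Delta = -16 * (1296) = -20736
Delta mod 13 = 12

Delta = 12 (mod 13)


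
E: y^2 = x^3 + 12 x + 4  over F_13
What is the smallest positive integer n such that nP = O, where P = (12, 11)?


Compute successive multiples of P until we hit O:
  1P = (12, 11)
  2P = (12, 2)
  3P = O

ord(P) = 3


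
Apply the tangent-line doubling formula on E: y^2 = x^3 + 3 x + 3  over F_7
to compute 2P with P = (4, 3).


Doubling: s = (3 x1^2 + a) / (2 y1)
s = (3*4^2 + 3) / (2*3) mod 7 = 5
x3 = s^2 - 2 x1 mod 7 = 5^2 - 2*4 = 3
y3 = s (x1 - x3) - y1 mod 7 = 5 * (4 - 3) - 3 = 2

2P = (3, 2)


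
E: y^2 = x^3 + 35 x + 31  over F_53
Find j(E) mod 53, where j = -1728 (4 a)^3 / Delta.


Delta = -16(4 a^3 + 27 b^2) mod 53 = 19
-1728 * (4 a)^3 = -1728 * (4*35)^3 mod 53 = 15
j = 15 * 19^(-1) mod 53 = 51

j = 51 (mod 53)


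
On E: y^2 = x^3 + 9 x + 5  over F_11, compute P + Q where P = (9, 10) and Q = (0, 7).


P != Q, so use the chord formula.
s = (y2 - y1) / (x2 - x1) = (8) / (2) mod 11 = 4
x3 = s^2 - x1 - x2 mod 11 = 4^2 - 9 - 0 = 7
y3 = s (x1 - x3) - y1 mod 11 = 4 * (9 - 7) - 10 = 9

P + Q = (7, 9)


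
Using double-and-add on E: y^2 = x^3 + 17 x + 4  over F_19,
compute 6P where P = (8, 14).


k = 6 = 110_2 (binary, LSB first: 011)
Double-and-add from P = (8, 14):
  bit 0 = 0: acc unchanged = O
  bit 1 = 1: acc = O + (3, 5) = (3, 5)
  bit 2 = 1: acc = (3, 5) + (5, 9) = (15, 9)

6P = (15, 9)


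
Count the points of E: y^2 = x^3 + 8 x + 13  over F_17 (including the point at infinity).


For each x in F_17, count y with y^2 = x^3 + 8 x + 13 mod 17:
  x = 0: RHS = 13, y in [8, 9]  -> 2 point(s)
  x = 3: RHS = 13, y in [8, 9]  -> 2 point(s)
  x = 5: RHS = 8, y in [5, 12]  -> 2 point(s)
  x = 7: RHS = 4, y in [2, 15]  -> 2 point(s)
  x = 9: RHS = 15, y in [7, 10]  -> 2 point(s)
  x = 11: RHS = 4, y in [2, 15]  -> 2 point(s)
  x = 12: RHS = 1, y in [1, 16]  -> 2 point(s)
  x = 13: RHS = 2, y in [6, 11]  -> 2 point(s)
  x = 14: RHS = 13, y in [8, 9]  -> 2 point(s)
  x = 16: RHS = 4, y in [2, 15]  -> 2 point(s)
Affine points: 20. Add the point at infinity: total = 21.

#E(F_17) = 21


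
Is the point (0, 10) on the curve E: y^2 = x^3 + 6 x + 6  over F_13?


Check whether y^2 = x^3 + 6 x + 6 (mod 13) for (x, y) = (0, 10).
LHS: y^2 = 10^2 mod 13 = 9
RHS: x^3 + 6 x + 6 = 0^3 + 6*0 + 6 mod 13 = 6
LHS != RHS

No, not on the curve


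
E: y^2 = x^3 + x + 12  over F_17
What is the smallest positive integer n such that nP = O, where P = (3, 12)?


Compute successive multiples of P until we hit O:
  1P = (3, 12)
  2P = (10, 11)
  3P = (12, 16)
  4P = (15, 11)
  5P = (14, 13)
  6P = (9, 6)
  7P = (6, 8)
  8P = (6, 9)
  ... (continuing to 15P)
  15P = O

ord(P) = 15


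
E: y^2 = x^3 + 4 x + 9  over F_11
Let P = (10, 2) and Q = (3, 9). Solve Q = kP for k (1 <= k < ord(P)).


Enumerate multiples of P until we hit Q = (3, 9):
  1P = (10, 2)
  2P = (3, 2)
  3P = (9, 9)
  4P = (8, 6)
  5P = (8, 5)
  6P = (9, 2)
  7P = (3, 9)
Match found at i = 7.

k = 7


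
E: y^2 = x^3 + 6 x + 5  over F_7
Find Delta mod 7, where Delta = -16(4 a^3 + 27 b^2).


4 a^3 + 27 b^2 = 4*6^3 + 27*5^2 = 864 + 675 = 1539
Delta = -16 * (1539) = -24624
Delta mod 7 = 2

Delta = 2 (mod 7)


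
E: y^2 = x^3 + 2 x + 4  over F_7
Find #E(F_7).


For each x in F_7, count y with y^2 = x^3 + 2 x + 4 mod 7:
  x = 0: RHS = 4, y in [2, 5]  -> 2 point(s)
  x = 1: RHS = 0, y in [0]  -> 1 point(s)
  x = 2: RHS = 2, y in [3, 4]  -> 2 point(s)
  x = 3: RHS = 2, y in [3, 4]  -> 2 point(s)
  x = 6: RHS = 1, y in [1, 6]  -> 2 point(s)
Affine points: 9. Add the point at infinity: total = 10.

#E(F_7) = 10


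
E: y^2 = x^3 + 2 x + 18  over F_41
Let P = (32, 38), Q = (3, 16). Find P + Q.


P != Q, so use the chord formula.
s = (y2 - y1) / (x2 - x1) = (19) / (12) mod 41 = 5
x3 = s^2 - x1 - x2 mod 41 = 5^2 - 32 - 3 = 31
y3 = s (x1 - x3) - y1 mod 41 = 5 * (32 - 31) - 38 = 8

P + Q = (31, 8)


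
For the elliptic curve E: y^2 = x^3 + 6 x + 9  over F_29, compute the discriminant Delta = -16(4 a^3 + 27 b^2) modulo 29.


4 a^3 + 27 b^2 = 4*6^3 + 27*9^2 = 864 + 2187 = 3051
Delta = -16 * (3051) = -48816
Delta mod 29 = 20

Delta = 20 (mod 29)


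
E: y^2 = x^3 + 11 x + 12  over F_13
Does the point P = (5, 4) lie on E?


Check whether y^2 = x^3 + 11 x + 12 (mod 13) for (x, y) = (5, 4).
LHS: y^2 = 4^2 mod 13 = 3
RHS: x^3 + 11 x + 12 = 5^3 + 11*5 + 12 mod 13 = 10
LHS != RHS

No, not on the curve


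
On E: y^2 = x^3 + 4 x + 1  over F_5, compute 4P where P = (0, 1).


k = 4 = 100_2 (binary, LSB first: 001)
Double-and-add from P = (0, 1):
  bit 0 = 0: acc unchanged = O
  bit 1 = 0: acc unchanged = O
  bit 2 = 1: acc = O + (3, 0) = (3, 0)

4P = (3, 0)


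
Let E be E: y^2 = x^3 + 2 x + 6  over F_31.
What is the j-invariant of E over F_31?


Delta = -16(4 a^3 + 27 b^2) mod 31 = 25
-1728 * (4 a)^3 = -1728 * (4*2)^3 mod 31 = 4
j = 4 * 25^(-1) mod 31 = 20

j = 20 (mod 31)


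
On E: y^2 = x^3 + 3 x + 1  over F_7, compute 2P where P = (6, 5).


Doubling: s = (3 x1^2 + a) / (2 y1)
s = (3*6^2 + 3) / (2*5) mod 7 = 2
x3 = s^2 - 2 x1 mod 7 = 2^2 - 2*6 = 6
y3 = s (x1 - x3) - y1 mod 7 = 2 * (6 - 6) - 5 = 2

2P = (6, 2)


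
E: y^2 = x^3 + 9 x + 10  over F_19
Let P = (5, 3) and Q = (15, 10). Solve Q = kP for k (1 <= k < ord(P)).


Enumerate multiples of P until we hit Q = (15, 10):
  1P = (5, 3)
  2P = (15, 9)
  3P = (10, 13)
  4P = (8, 10)
  5P = (3, 8)
  6P = (3, 11)
  7P = (8, 9)
  8P = (10, 6)
  9P = (15, 10)
Match found at i = 9.

k = 9


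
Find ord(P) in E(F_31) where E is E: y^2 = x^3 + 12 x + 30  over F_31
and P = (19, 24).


Compute successive multiples of P until we hit O:
  1P = (19, 24)
  2P = (3, 0)
  3P = (19, 7)
  4P = O

ord(P) = 4


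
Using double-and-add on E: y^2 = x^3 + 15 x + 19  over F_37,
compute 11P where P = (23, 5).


k = 11 = 1011_2 (binary, LSB first: 1101)
Double-and-add from P = (23, 5):
  bit 0 = 1: acc = O + (23, 5) = (23, 5)
  bit 1 = 1: acc = (23, 5) + (17, 9) = (18, 4)
  bit 2 = 0: acc unchanged = (18, 4)
  bit 3 = 1: acc = (18, 4) + (29, 33) = (26, 22)

11P = (26, 22)


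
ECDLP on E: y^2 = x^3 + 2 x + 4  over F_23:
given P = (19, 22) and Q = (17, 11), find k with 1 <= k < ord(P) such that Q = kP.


Enumerate multiples of P until we hit Q = (17, 11):
  1P = (19, 22)
  2P = (12, 10)
  3P = (17, 11)
Match found at i = 3.

k = 3


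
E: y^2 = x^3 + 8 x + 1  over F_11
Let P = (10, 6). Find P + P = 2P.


Doubling: s = (3 x1^2 + a) / (2 y1)
s = (3*10^2 + 8) / (2*6) mod 11 = 0
x3 = s^2 - 2 x1 mod 11 = 0^2 - 2*10 = 2
y3 = s (x1 - x3) - y1 mod 11 = 0 * (10 - 2) - 6 = 5

2P = (2, 5)


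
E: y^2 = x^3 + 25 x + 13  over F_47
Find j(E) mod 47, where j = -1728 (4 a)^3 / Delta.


Delta = -16(4 a^3 + 27 b^2) mod 47 = 2
-1728 * (4 a)^3 = -1728 * (4*25)^3 mod 47 = 26
j = 26 * 2^(-1) mod 47 = 13

j = 13 (mod 47)


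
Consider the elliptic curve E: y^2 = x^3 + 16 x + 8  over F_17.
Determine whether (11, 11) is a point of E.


Check whether y^2 = x^3 + 16 x + 8 (mod 17) for (x, y) = (11, 11).
LHS: y^2 = 11^2 mod 17 = 2
RHS: x^3 + 16 x + 8 = 11^3 + 16*11 + 8 mod 17 = 2
LHS = RHS

Yes, on the curve


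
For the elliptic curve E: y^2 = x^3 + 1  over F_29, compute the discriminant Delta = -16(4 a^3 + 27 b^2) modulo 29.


4 a^3 + 27 b^2 = 4*0^3 + 27*1^2 = 0 + 27 = 27
Delta = -16 * (27) = -432
Delta mod 29 = 3

Delta = 3 (mod 29)


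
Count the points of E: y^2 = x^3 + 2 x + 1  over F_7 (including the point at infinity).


For each x in F_7, count y with y^2 = x^3 + 2 x + 1 mod 7:
  x = 0: RHS = 1, y in [1, 6]  -> 2 point(s)
  x = 1: RHS = 4, y in [2, 5]  -> 2 point(s)
Affine points: 4. Add the point at infinity: total = 5.

#E(F_7) = 5


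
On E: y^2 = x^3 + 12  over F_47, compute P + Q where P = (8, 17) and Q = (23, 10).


P != Q, so use the chord formula.
s = (y2 - y1) / (x2 - x1) = (40) / (15) mod 47 = 34
x3 = s^2 - x1 - x2 mod 47 = 34^2 - 8 - 23 = 44
y3 = s (x1 - x3) - y1 mod 47 = 34 * (8 - 44) - 17 = 28

P + Q = (44, 28)


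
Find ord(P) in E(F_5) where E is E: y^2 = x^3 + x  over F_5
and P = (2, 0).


Compute successive multiples of P until we hit O:
  1P = (2, 0)
  2P = O

ord(P) = 2
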